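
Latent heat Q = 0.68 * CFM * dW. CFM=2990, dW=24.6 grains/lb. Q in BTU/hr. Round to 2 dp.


Q = 0.68 * 2990 * 24.6 = 50016.72 BTU/hr

50016.72 BTU/hr


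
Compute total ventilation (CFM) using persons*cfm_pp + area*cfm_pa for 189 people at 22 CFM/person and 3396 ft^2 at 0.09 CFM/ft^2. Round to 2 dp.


Total = 189*22 + 3396*0.09 = 4463.64 CFM

4463.64 CFM


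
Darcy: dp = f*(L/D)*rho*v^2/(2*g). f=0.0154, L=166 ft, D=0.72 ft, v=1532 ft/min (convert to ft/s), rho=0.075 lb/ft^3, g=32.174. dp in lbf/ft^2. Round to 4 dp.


v_fps = 1532/60 = 25.5333 ft/s
dp = 0.0154*(166/0.72)*0.075*25.5333^2/(2*32.174) = 2.6980 lbf/ft^2

2.6980 lbf/ft^2


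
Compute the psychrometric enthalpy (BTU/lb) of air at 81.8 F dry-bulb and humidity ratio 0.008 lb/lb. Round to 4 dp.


h = 0.24*81.8 + 0.008*(1061+0.444*81.8) = 28.4106 BTU/lb

28.4106 BTU/lb


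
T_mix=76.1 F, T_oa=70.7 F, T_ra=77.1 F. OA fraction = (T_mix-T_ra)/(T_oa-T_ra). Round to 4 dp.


frac = (76.1 - 77.1) / (70.7 - 77.1) = 0.1563

0.1563


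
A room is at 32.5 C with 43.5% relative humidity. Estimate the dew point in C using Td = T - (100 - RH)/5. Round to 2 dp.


Td = 32.5 - (100-43.5)/5 = 21.20 C

21.20 C


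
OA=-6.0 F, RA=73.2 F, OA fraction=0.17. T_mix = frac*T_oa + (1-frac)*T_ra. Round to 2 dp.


T_mix = 0.17*(-6.0) + 0.83*73.2 = 59.74 F

59.74 F


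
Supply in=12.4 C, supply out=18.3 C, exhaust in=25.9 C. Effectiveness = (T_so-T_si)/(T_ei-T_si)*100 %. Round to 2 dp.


eff = (18.3-12.4)/(25.9-12.4)*100 = 43.70 %

43.70 %


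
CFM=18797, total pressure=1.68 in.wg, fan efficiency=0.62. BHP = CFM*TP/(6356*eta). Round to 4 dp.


BHP = 18797 * 1.68 / (6356 * 0.62) = 8.0135 hp

8.0135 hp


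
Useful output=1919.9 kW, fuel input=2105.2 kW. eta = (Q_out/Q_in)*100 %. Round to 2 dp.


eta = (1919.9/2105.2)*100 = 91.20 %

91.20 %


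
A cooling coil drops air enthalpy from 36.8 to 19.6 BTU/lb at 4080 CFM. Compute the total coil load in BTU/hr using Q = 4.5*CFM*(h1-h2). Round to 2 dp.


Q = 4.5 * 4080 * (36.8 - 19.6) = 315792.00 BTU/hr

315792.00 BTU/hr


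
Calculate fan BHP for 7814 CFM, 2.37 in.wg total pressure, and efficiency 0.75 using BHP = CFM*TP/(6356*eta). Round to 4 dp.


BHP = 7814 * 2.37 / (6356 * 0.75) = 3.8849 hp

3.8849 hp


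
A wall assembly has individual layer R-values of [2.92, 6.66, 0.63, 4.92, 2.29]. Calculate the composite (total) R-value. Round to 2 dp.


R_total = 2.92 + 6.66 + 0.63 + 4.92 + 2.29 = 17.42

17.42


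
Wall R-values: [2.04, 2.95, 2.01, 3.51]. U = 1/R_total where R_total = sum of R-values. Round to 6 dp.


R_total = 2.04 + 2.95 + 2.01 + 3.51 = 10.51
U = 1/10.51 = 0.095147

0.095147


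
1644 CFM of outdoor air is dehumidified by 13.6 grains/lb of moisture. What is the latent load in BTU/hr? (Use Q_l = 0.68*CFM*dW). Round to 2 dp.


Q = 0.68 * 1644 * 13.6 = 15203.71 BTU/hr

15203.71 BTU/hr


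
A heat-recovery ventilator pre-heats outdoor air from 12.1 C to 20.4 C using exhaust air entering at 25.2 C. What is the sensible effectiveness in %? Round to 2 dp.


eff = (20.4-12.1)/(25.2-12.1)*100 = 63.36 %

63.36 %


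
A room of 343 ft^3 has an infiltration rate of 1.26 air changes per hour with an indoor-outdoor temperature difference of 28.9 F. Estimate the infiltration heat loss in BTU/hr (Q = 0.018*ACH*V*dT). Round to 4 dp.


Q = 0.018 * 1.26 * 343 * 28.9 = 224.8200 BTU/hr

224.8200 BTU/hr


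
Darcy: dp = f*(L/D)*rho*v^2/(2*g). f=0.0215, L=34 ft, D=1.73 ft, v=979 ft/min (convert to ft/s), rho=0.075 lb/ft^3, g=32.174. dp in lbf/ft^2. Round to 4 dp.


v_fps = 979/60 = 16.3167 ft/s
dp = 0.0215*(34/1.73)*0.075*16.3167^2/(2*32.174) = 0.1311 lbf/ft^2

0.1311 lbf/ft^2


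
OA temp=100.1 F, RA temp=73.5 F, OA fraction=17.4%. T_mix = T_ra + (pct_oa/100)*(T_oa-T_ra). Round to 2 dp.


T_mix = 73.5 + (17.4/100)*(100.1-73.5) = 78.13 F

78.13 F


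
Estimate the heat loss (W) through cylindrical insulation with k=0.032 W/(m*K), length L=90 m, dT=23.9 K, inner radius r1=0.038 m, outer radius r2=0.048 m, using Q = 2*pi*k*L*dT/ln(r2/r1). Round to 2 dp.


Q = 2*pi*0.032*90*23.9/ln(0.048/0.038) = 1851.27 W

1851.27 W


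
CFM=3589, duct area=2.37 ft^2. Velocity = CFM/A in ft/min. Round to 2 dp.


V = 3589 / 2.37 = 1514.35 ft/min

1514.35 ft/min


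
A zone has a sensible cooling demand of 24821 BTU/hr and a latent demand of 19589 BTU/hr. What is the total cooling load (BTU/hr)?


Qt = 24821 + 19589 = 44410 BTU/hr

44410 BTU/hr


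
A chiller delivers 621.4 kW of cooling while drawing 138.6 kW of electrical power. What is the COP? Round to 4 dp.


COP = 621.4 / 138.6 = 4.4834

4.4834


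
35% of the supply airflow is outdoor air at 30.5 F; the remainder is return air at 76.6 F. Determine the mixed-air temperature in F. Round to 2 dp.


T_mix = 0.35*30.5 + 0.65*76.6 = 60.47 F

60.47 F


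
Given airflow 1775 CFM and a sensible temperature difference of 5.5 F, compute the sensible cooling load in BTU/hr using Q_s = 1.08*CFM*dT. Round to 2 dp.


Q = 1.08 * 1775 * 5.5 = 10543.50 BTU/hr

10543.50 BTU/hr


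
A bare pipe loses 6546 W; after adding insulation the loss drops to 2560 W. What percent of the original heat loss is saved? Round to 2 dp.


Savings = ((6546-2560)/6546)*100 = 60.89 %

60.89 %


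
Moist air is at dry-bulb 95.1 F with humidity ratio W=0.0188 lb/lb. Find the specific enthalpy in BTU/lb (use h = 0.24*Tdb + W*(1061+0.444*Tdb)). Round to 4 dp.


h = 0.24*95.1 + 0.0188*(1061+0.444*95.1) = 43.5646 BTU/lb

43.5646 BTU/lb


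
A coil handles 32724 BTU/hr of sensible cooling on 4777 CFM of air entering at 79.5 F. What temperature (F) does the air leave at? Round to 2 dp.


dT = 32724/(1.08*4777) = 6.3429
T_leave = 79.5 - 6.3429 = 73.16 F

73.16 F


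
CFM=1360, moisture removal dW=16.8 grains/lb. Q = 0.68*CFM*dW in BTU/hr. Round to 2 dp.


Q = 0.68 * 1360 * 16.8 = 15536.64 BTU/hr

15536.64 BTU/hr


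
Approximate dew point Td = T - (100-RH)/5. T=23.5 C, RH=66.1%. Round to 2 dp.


Td = 23.5 - (100-66.1)/5 = 16.72 C

16.72 C


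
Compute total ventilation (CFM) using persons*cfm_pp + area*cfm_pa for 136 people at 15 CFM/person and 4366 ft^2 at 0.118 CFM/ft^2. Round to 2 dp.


Total = 136*15 + 4366*0.118 = 2555.19 CFM

2555.19 CFM


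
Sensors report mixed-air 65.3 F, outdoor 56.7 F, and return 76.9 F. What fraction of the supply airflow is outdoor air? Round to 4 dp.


frac = (65.3 - 76.9) / (56.7 - 76.9) = 0.5743

0.5743


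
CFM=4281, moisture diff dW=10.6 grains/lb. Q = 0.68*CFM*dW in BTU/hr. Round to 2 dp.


Q = 0.68 * 4281 * 10.6 = 30857.45 BTU/hr

30857.45 BTU/hr


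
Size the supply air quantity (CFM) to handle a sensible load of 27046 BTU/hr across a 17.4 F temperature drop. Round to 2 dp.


CFM = 27046 / (1.08 * 17.4) = 1439.23

1439.23 CFM


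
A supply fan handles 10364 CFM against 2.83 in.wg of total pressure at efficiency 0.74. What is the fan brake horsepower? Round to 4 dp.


BHP = 10364 * 2.83 / (6356 * 0.74) = 6.2359 hp

6.2359 hp


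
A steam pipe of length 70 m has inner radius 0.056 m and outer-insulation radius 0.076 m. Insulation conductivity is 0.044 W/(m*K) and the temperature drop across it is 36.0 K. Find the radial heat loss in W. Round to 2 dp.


Q = 2*pi*0.044*70*36.0/ln(0.076/0.056) = 2281.34 W

2281.34 W


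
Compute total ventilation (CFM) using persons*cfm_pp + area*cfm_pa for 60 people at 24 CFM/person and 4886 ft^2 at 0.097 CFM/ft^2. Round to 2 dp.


Total = 60*24 + 4886*0.097 = 1913.94 CFM

1913.94 CFM


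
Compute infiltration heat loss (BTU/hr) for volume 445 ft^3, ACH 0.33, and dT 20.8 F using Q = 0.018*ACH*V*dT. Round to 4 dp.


Q = 0.018 * 0.33 * 445 * 20.8 = 54.9806 BTU/hr

54.9806 BTU/hr


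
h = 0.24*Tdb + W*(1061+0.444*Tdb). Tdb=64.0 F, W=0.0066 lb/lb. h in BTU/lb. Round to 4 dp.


h = 0.24*64.0 + 0.0066*(1061+0.444*64.0) = 22.5501 BTU/lb

22.5501 BTU/lb


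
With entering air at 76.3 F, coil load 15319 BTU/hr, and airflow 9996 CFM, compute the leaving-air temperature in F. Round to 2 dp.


dT = 15319/(1.08*9996) = 1.4190
T_leave = 76.3 - 1.4190 = 74.88 F

74.88 F


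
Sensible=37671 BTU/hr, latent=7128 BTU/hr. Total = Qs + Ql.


Qt = 37671 + 7128 = 44799 BTU/hr

44799 BTU/hr


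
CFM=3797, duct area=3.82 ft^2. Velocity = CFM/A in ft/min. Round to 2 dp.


V = 3797 / 3.82 = 993.98 ft/min

993.98 ft/min


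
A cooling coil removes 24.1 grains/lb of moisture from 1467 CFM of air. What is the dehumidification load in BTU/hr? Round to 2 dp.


Q = 0.68 * 1467 * 24.1 = 24041.20 BTU/hr

24041.20 BTU/hr


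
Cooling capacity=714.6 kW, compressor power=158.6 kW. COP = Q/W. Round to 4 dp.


COP = 714.6 / 158.6 = 4.5057

4.5057


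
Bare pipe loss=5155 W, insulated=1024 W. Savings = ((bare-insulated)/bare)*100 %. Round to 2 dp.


Savings = ((5155-1024)/5155)*100 = 80.14 %

80.14 %


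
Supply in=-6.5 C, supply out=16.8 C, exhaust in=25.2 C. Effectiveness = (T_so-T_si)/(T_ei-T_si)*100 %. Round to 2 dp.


eff = (16.8-(-6.5))/(25.2-(-6.5))*100 = 73.50 %

73.50 %


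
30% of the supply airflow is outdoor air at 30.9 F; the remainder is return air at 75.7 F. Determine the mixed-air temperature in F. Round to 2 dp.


T_mix = 0.3*30.9 + 0.7*75.7 = 62.26 F

62.26 F


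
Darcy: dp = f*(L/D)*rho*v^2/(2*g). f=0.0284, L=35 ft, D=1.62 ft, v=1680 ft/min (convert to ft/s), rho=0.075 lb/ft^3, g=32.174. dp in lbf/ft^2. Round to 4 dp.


v_fps = 1680/60 = 28.0 ft/s
dp = 0.0284*(35/1.62)*0.075*28.0^2/(2*32.174) = 0.5607 lbf/ft^2

0.5607 lbf/ft^2


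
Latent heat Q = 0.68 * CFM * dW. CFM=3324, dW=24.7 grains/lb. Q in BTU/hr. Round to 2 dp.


Q = 0.68 * 3324 * 24.7 = 55829.90 BTU/hr

55829.90 BTU/hr


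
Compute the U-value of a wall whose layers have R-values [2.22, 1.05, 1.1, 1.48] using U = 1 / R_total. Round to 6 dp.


R_total = 2.22 + 1.05 + 1.1 + 1.48 = 5.85
U = 1/5.85 = 0.170940

0.170940


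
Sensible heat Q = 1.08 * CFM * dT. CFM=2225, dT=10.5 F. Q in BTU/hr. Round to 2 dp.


Q = 1.08 * 2225 * 10.5 = 25231.50 BTU/hr

25231.50 BTU/hr


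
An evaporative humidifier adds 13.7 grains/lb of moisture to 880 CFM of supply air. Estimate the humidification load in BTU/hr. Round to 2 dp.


Q = 0.68 * 880 * 13.7 = 8198.08 BTU/hr

8198.08 BTU/hr


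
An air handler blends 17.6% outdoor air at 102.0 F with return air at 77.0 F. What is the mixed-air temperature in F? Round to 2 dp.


T_mix = 77.0 + (17.6/100)*(102.0-77.0) = 81.40 F

81.40 F


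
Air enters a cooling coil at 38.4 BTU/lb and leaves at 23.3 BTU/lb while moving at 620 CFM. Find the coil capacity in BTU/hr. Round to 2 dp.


Q = 4.5 * 620 * (38.4 - 23.3) = 42129.00 BTU/hr

42129.00 BTU/hr


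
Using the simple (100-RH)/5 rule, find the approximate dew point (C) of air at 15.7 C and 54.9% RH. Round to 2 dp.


Td = 15.7 - (100-54.9)/5 = 6.68 C

6.68 C


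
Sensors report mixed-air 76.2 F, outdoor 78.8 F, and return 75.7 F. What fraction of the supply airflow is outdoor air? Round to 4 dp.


frac = (76.2 - 75.7) / (78.8 - 75.7) = 0.1613

0.1613


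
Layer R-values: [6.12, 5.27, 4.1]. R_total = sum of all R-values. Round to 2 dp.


R_total = 6.12 + 5.27 + 4.1 = 15.49

15.49


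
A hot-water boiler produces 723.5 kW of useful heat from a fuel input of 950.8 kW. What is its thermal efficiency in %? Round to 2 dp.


eta = (723.5/950.8)*100 = 76.09 %

76.09 %


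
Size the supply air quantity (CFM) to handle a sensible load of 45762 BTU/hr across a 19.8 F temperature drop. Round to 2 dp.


CFM = 45762 / (1.08 * 19.8) = 2140.01

2140.01 CFM


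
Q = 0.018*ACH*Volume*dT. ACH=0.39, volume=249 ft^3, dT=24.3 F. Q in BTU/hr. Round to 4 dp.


Q = 0.018 * 0.39 * 249 * 24.3 = 42.4759 BTU/hr

42.4759 BTU/hr


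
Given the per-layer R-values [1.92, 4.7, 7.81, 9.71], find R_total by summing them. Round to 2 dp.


R_total = 1.92 + 4.7 + 7.81 + 9.71 = 24.14

24.14


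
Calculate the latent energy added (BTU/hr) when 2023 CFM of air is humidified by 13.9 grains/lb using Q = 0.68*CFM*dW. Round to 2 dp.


Q = 0.68 * 2023 * 13.9 = 19121.40 BTU/hr

19121.40 BTU/hr


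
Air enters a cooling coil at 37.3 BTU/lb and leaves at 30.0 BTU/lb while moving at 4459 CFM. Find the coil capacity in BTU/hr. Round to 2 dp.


Q = 4.5 * 4459 * (37.3 - 30.0) = 146478.15 BTU/hr

146478.15 BTU/hr


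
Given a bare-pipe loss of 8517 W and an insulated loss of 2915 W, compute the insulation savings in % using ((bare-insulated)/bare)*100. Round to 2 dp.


Savings = ((8517-2915)/8517)*100 = 65.77 %

65.77 %


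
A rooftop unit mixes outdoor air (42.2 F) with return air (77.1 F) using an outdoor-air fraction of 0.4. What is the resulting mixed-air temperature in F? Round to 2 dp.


T_mix = 0.4*42.2 + 0.6*77.1 = 63.14 F

63.14 F


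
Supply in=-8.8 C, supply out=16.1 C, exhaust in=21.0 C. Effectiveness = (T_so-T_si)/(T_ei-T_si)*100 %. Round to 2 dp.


eff = (16.1-(-8.8))/(21.0-(-8.8))*100 = 83.56 %

83.56 %


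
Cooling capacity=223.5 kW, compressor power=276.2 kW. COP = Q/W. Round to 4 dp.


COP = 223.5 / 276.2 = 0.8092

0.8092


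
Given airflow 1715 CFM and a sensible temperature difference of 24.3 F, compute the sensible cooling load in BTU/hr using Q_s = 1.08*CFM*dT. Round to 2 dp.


Q = 1.08 * 1715 * 24.3 = 45008.46 BTU/hr

45008.46 BTU/hr


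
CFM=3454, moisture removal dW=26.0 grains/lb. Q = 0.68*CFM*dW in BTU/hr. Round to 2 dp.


Q = 0.68 * 3454 * 26.0 = 61066.72 BTU/hr

61066.72 BTU/hr


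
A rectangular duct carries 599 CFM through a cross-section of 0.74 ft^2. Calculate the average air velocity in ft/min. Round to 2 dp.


V = 599 / 0.74 = 809.46 ft/min

809.46 ft/min


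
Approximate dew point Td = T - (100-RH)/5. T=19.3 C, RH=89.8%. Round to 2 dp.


Td = 19.3 - (100-89.8)/5 = 17.26 C

17.26 C


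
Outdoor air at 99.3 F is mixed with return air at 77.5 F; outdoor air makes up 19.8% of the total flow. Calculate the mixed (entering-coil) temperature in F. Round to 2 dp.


T_mix = 77.5 + (19.8/100)*(99.3-77.5) = 81.82 F

81.82 F


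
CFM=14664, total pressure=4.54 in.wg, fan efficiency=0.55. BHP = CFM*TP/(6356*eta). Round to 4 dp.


BHP = 14664 * 4.54 / (6356 * 0.55) = 19.0442 hp

19.0442 hp


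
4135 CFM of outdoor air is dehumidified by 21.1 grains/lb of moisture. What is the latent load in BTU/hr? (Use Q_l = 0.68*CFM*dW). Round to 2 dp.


Q = 0.68 * 4135 * 21.1 = 59328.98 BTU/hr

59328.98 BTU/hr


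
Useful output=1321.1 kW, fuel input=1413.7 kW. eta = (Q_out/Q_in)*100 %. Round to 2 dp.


eta = (1321.1/1413.7)*100 = 93.45 %

93.45 %


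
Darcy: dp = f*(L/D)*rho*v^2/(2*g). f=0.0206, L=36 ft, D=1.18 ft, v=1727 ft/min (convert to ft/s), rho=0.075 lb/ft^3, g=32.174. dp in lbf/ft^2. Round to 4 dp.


v_fps = 1727/60 = 28.7833 ft/s
dp = 0.0206*(36/1.18)*0.075*28.7833^2/(2*32.174) = 0.6069 lbf/ft^2

0.6069 lbf/ft^2


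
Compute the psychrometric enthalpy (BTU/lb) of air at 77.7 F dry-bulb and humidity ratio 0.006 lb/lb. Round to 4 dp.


h = 0.24*77.7 + 0.006*(1061+0.444*77.7) = 25.2210 BTU/lb

25.2210 BTU/lb


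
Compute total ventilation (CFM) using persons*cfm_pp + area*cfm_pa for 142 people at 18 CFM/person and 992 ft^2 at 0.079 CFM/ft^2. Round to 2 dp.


Total = 142*18 + 992*0.079 = 2634.37 CFM

2634.37 CFM


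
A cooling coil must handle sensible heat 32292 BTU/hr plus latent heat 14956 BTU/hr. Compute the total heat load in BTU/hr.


Qt = 32292 + 14956 = 47248 BTU/hr

47248 BTU/hr


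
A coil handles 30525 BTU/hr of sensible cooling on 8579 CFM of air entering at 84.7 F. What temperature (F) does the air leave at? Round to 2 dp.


dT = 30525/(1.08*8579) = 3.2945
T_leave = 84.7 - 3.2945 = 81.41 F

81.41 F


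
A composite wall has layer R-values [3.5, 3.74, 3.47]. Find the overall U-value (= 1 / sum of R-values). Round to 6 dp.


R_total = 3.5 + 3.74 + 3.47 = 10.71
U = 1/10.71 = 0.093371

0.093371


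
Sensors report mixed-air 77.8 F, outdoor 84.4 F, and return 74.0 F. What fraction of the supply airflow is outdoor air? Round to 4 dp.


frac = (77.8 - 74.0) / (84.4 - 74.0) = 0.3654

0.3654


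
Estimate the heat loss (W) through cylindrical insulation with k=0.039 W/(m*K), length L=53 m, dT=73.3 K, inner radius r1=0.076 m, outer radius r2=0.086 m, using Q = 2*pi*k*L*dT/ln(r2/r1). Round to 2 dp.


Q = 2*pi*0.039*53*73.3/ln(0.086/0.076) = 7701.17 W

7701.17 W


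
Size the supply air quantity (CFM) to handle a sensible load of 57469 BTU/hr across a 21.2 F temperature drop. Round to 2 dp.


CFM = 57469 / (1.08 * 21.2) = 2510.00

2510.00 CFM


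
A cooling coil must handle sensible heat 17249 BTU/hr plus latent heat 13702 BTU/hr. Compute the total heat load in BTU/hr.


Qt = 17249 + 13702 = 30951 BTU/hr

30951 BTU/hr


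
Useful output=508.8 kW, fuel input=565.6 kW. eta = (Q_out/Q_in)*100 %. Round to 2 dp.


eta = (508.8/565.6)*100 = 89.96 %

89.96 %


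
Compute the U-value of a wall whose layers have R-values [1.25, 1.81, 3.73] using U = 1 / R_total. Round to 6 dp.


R_total = 1.25 + 1.81 + 3.73 = 6.79
U = 1/6.79 = 0.147275

0.147275


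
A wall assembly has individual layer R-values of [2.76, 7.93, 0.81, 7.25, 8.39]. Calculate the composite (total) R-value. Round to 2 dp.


R_total = 2.76 + 7.93 + 0.81 + 7.25 + 8.39 = 27.14

27.14


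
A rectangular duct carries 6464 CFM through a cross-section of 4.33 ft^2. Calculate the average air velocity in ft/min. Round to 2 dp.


V = 6464 / 4.33 = 1492.84 ft/min

1492.84 ft/min


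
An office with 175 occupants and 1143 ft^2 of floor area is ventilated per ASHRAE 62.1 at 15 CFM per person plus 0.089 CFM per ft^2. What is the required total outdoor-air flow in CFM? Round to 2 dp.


Total = 175*15 + 1143*0.089 = 2726.73 CFM

2726.73 CFM


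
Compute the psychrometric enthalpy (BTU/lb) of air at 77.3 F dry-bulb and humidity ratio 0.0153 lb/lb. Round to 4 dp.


h = 0.24*77.3 + 0.0153*(1061+0.444*77.3) = 35.3104 BTU/lb

35.3104 BTU/lb


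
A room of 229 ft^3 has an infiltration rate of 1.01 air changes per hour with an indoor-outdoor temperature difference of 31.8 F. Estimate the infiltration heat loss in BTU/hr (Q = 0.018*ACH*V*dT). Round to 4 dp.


Q = 0.018 * 1.01 * 229 * 31.8 = 132.3904 BTU/hr

132.3904 BTU/hr


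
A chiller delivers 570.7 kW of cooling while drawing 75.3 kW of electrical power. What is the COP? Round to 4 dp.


COP = 570.7 / 75.3 = 7.5790

7.5790


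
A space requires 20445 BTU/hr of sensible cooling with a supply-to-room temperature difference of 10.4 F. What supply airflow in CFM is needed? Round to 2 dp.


CFM = 20445 / (1.08 * 10.4) = 1820.25

1820.25 CFM


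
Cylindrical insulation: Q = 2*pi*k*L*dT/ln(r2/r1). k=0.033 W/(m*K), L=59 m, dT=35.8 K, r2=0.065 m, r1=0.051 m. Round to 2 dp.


Q = 2*pi*0.033*59*35.8/ln(0.065/0.051) = 1805.54 W

1805.54 W


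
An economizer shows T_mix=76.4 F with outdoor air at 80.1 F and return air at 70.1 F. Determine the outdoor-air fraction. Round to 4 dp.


frac = (76.4 - 70.1) / (80.1 - 70.1) = 0.6300

0.6300


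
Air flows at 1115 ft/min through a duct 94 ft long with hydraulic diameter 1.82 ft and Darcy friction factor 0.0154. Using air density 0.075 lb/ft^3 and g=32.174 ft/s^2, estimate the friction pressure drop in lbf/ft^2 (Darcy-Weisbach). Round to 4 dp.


v_fps = 1115/60 = 18.5833 ft/s
dp = 0.0154*(94/1.82)*0.075*18.5833^2/(2*32.174) = 0.3201 lbf/ft^2

0.3201 lbf/ft^2


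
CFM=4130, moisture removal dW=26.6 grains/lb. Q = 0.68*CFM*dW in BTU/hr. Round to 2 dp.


Q = 0.68 * 4130 * 26.6 = 74703.44 BTU/hr

74703.44 BTU/hr


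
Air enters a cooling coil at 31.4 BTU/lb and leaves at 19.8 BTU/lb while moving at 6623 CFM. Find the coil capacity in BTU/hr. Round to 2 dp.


Q = 4.5 * 6623 * (31.4 - 19.8) = 345720.60 BTU/hr

345720.60 BTU/hr


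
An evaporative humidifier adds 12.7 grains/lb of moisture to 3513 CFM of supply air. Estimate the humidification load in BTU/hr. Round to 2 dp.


Q = 0.68 * 3513 * 12.7 = 30338.27 BTU/hr

30338.27 BTU/hr


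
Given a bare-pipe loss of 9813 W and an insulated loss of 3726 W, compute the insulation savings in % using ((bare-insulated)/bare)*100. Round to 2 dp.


Savings = ((9813-3726)/9813)*100 = 62.03 %

62.03 %


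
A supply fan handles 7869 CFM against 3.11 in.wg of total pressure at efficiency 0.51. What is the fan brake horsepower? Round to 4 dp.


BHP = 7869 * 3.11 / (6356 * 0.51) = 7.5496 hp

7.5496 hp


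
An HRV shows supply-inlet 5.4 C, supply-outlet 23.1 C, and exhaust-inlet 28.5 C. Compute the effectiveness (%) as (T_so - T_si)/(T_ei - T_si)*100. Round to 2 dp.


eff = (23.1-5.4)/(28.5-5.4)*100 = 76.62 %

76.62 %


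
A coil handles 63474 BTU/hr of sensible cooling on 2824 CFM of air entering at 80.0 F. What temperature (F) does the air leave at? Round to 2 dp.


dT = 63474/(1.08*2824) = 20.8117
T_leave = 80.0 - 20.8117 = 59.19 F

59.19 F


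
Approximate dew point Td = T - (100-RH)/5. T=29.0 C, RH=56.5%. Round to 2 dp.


Td = 29.0 - (100-56.5)/5 = 20.30 C

20.30 C


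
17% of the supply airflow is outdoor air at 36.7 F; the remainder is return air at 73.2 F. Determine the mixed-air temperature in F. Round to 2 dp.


T_mix = 0.17*36.7 + 0.83*73.2 = 67.00 F

67.00 F


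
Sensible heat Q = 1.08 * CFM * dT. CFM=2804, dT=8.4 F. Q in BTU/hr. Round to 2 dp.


Q = 1.08 * 2804 * 8.4 = 25437.89 BTU/hr

25437.89 BTU/hr


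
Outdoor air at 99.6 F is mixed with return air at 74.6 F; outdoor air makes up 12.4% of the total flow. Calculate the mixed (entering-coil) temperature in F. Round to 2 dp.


T_mix = 74.6 + (12.4/100)*(99.6-74.6) = 77.70 F

77.70 F


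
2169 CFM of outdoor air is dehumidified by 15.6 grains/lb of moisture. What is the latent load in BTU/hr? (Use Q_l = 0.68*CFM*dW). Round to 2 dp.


Q = 0.68 * 2169 * 15.6 = 23008.75 BTU/hr

23008.75 BTU/hr


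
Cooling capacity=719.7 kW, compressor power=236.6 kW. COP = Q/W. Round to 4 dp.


COP = 719.7 / 236.6 = 3.0418

3.0418


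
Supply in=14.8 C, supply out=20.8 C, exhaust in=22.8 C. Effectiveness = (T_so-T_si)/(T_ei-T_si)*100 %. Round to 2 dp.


eff = (20.8-14.8)/(22.8-14.8)*100 = 75.00 %

75.00 %


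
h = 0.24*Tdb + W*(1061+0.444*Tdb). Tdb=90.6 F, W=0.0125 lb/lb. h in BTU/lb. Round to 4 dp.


h = 0.24*90.6 + 0.0125*(1061+0.444*90.6) = 35.5093 BTU/lb

35.5093 BTU/lb


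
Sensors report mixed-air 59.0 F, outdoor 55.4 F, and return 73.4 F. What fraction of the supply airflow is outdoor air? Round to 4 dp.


frac = (59.0 - 73.4) / (55.4 - 73.4) = 0.8000

0.8000


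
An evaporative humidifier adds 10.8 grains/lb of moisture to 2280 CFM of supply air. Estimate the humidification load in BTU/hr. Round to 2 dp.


Q = 0.68 * 2280 * 10.8 = 16744.32 BTU/hr

16744.32 BTU/hr


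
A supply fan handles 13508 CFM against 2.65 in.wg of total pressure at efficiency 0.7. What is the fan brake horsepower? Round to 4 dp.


BHP = 13508 * 2.65 / (6356 * 0.7) = 8.0455 hp

8.0455 hp


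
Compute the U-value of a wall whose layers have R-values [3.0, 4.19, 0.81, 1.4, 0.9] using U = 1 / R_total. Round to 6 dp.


R_total = 3.0 + 4.19 + 0.81 + 1.4 + 0.9 = 10.30
U = 1/10.30 = 0.097087

0.097087


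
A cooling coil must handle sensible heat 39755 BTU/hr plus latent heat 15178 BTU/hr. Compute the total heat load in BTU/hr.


Qt = 39755 + 15178 = 54933 BTU/hr

54933 BTU/hr


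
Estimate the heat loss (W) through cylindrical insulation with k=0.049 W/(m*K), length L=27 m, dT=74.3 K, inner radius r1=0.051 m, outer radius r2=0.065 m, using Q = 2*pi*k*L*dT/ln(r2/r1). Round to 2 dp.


Q = 2*pi*0.049*27*74.3/ln(0.065/0.051) = 2546.28 W

2546.28 W


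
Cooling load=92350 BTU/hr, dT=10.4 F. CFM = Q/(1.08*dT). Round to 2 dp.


CFM = 92350 / (1.08 * 10.4) = 8222.04

8222.04 CFM


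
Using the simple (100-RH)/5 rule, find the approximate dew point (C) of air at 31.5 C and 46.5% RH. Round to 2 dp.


Td = 31.5 - (100-46.5)/5 = 20.80 C

20.80 C


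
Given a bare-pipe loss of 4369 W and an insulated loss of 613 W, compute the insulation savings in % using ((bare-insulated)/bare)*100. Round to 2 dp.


Savings = ((4369-613)/4369)*100 = 85.97 %

85.97 %


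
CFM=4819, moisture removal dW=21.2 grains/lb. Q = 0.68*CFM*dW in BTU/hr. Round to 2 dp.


Q = 0.68 * 4819 * 21.2 = 69470.70 BTU/hr

69470.70 BTU/hr


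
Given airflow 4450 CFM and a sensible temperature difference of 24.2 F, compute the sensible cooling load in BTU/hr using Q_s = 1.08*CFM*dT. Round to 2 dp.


Q = 1.08 * 4450 * 24.2 = 116305.20 BTU/hr

116305.20 BTU/hr


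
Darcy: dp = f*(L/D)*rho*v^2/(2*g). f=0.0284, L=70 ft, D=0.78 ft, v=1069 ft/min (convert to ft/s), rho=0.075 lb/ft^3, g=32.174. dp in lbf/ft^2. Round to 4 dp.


v_fps = 1069/60 = 17.8167 ft/s
dp = 0.0284*(70/0.78)*0.075*17.8167^2/(2*32.174) = 0.9430 lbf/ft^2

0.9430 lbf/ft^2


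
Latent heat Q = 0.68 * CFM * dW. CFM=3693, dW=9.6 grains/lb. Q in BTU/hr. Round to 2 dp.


Q = 0.68 * 3693 * 9.6 = 24107.90 BTU/hr

24107.90 BTU/hr


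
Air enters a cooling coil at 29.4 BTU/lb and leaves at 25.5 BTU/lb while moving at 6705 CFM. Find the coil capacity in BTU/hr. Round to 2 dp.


Q = 4.5 * 6705 * (29.4 - 25.5) = 117672.75 BTU/hr

117672.75 BTU/hr


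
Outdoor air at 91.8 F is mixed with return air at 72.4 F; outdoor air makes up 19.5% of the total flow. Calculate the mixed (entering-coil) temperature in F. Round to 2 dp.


T_mix = 72.4 + (19.5/100)*(91.8-72.4) = 76.18 F

76.18 F


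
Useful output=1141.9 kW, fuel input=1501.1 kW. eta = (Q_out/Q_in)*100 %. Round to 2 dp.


eta = (1141.9/1501.1)*100 = 76.07 %

76.07 %


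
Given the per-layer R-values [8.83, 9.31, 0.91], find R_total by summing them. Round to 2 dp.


R_total = 8.83 + 9.31 + 0.91 = 19.05

19.05


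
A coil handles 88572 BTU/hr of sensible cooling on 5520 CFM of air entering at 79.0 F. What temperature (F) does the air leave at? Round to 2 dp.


dT = 88572/(1.08*5520) = 14.8571
T_leave = 79.0 - 14.8571 = 64.14 F

64.14 F


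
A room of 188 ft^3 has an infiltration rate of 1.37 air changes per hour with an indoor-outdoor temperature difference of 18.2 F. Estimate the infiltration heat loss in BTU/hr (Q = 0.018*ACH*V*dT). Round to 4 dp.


Q = 0.018 * 1.37 * 188 * 18.2 = 84.3767 BTU/hr

84.3767 BTU/hr


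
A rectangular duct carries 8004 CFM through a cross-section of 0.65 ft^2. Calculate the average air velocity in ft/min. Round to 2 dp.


V = 8004 / 0.65 = 12313.85 ft/min

12313.85 ft/min


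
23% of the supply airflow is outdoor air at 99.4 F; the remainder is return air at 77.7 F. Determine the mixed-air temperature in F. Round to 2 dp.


T_mix = 0.23*99.4 + 0.77*77.7 = 82.69 F

82.69 F


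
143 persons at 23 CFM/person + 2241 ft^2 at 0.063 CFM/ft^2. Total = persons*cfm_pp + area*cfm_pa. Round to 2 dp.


Total = 143*23 + 2241*0.063 = 3430.18 CFM

3430.18 CFM


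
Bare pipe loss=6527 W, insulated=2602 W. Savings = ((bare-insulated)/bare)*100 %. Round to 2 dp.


Savings = ((6527-2602)/6527)*100 = 60.13 %

60.13 %


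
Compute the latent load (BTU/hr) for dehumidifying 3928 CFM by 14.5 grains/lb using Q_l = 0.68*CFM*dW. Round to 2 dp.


Q = 0.68 * 3928 * 14.5 = 38730.08 BTU/hr

38730.08 BTU/hr


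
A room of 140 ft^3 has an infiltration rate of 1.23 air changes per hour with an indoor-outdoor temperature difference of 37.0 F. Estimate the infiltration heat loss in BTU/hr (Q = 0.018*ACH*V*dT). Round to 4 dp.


Q = 0.018 * 1.23 * 140 * 37.0 = 114.6852 BTU/hr

114.6852 BTU/hr


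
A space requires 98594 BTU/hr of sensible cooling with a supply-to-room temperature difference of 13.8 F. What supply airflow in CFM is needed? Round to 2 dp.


CFM = 98594 / (1.08 * 13.8) = 6615.27

6615.27 CFM


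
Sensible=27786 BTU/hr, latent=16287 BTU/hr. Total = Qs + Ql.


Qt = 27786 + 16287 = 44073 BTU/hr

44073 BTU/hr


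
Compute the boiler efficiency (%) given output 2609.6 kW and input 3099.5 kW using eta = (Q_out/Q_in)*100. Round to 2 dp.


eta = (2609.6/3099.5)*100 = 84.19 %

84.19 %


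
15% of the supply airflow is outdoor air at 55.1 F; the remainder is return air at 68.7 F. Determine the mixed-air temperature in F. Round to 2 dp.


T_mix = 0.15*55.1 + 0.85*68.7 = 66.66 F

66.66 F


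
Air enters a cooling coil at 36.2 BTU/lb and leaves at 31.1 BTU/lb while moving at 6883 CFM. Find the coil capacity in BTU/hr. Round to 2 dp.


Q = 4.5 * 6883 * (36.2 - 31.1) = 157964.85 BTU/hr

157964.85 BTU/hr


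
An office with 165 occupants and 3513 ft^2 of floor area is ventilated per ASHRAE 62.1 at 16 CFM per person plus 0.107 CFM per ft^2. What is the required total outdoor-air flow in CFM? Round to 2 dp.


Total = 165*16 + 3513*0.107 = 3015.89 CFM

3015.89 CFM


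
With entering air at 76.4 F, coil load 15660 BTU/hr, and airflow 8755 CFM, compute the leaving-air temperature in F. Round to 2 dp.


dT = 15660/(1.08*8755) = 1.6562
T_leave = 76.4 - 1.6562 = 74.74 F

74.74 F


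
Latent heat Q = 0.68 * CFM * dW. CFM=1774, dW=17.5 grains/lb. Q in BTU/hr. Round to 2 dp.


Q = 0.68 * 1774 * 17.5 = 21110.60 BTU/hr

21110.60 BTU/hr


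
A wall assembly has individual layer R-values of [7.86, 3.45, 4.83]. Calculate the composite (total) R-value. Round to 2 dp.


R_total = 7.86 + 3.45 + 4.83 = 16.14

16.14


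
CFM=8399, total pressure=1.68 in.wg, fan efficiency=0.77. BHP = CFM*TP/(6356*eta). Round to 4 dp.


BHP = 8399 * 1.68 / (6356 * 0.77) = 2.8831 hp

2.8831 hp


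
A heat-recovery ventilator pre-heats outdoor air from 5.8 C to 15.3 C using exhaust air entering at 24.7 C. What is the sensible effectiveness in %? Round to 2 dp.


eff = (15.3-5.8)/(24.7-5.8)*100 = 50.26 %

50.26 %


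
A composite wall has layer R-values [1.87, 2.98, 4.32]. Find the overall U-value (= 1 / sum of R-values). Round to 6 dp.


R_total = 1.87 + 2.98 + 4.32 = 9.17
U = 1/9.17 = 0.109051

0.109051


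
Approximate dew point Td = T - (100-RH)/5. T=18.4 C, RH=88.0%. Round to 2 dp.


Td = 18.4 - (100-88.0)/5 = 16.00 C

16.00 C


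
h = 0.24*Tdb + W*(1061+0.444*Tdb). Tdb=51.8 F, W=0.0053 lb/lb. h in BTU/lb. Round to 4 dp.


h = 0.24*51.8 + 0.0053*(1061+0.444*51.8) = 18.1772 BTU/lb

18.1772 BTU/lb


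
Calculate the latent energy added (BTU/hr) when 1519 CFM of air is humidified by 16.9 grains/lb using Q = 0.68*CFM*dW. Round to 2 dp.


Q = 0.68 * 1519 * 16.9 = 17456.35 BTU/hr

17456.35 BTU/hr


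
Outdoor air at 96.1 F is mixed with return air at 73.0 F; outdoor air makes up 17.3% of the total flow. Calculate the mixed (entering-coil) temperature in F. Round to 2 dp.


T_mix = 73.0 + (17.3/100)*(96.1-73.0) = 77.00 F

77.00 F


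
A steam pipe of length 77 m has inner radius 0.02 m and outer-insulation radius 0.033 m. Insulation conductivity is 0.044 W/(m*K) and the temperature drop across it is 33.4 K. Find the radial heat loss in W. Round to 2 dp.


Q = 2*pi*0.044*77*33.4/ln(0.033/0.02) = 1419.80 W

1419.80 W


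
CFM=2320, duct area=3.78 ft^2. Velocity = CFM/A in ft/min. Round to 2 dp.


V = 2320 / 3.78 = 613.76 ft/min

613.76 ft/min


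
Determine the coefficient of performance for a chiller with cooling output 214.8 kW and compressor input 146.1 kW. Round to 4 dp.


COP = 214.8 / 146.1 = 1.4702

1.4702


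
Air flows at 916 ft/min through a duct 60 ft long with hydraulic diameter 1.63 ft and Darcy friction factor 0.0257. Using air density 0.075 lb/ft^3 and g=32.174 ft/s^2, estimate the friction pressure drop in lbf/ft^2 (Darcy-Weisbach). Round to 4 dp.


v_fps = 916/60 = 15.2667 ft/s
dp = 0.0257*(60/1.63)*0.075*15.2667^2/(2*32.174) = 0.2570 lbf/ft^2

0.2570 lbf/ft^2


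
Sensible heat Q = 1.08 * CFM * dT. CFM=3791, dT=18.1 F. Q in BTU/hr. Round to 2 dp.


Q = 1.08 * 3791 * 18.1 = 74106.47 BTU/hr

74106.47 BTU/hr


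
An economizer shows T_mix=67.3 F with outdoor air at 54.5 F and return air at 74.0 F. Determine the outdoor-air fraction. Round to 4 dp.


frac = (67.3 - 74.0) / (54.5 - 74.0) = 0.3436

0.3436


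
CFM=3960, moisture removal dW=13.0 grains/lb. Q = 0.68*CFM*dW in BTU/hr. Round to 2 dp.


Q = 0.68 * 3960 * 13.0 = 35006.40 BTU/hr

35006.40 BTU/hr


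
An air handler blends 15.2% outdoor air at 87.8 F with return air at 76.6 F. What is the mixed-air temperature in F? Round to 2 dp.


T_mix = 76.6 + (15.2/100)*(87.8-76.6) = 78.30 F

78.30 F


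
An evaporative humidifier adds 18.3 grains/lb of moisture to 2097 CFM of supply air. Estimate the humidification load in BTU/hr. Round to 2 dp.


Q = 0.68 * 2097 * 18.3 = 26095.07 BTU/hr

26095.07 BTU/hr


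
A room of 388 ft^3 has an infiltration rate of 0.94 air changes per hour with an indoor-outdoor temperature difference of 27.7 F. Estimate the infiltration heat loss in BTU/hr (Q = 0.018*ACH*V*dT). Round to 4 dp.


Q = 0.018 * 0.94 * 388 * 27.7 = 181.8494 BTU/hr

181.8494 BTU/hr


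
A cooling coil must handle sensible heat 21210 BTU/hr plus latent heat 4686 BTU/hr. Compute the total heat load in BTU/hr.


Qt = 21210 + 4686 = 25896 BTU/hr

25896 BTU/hr


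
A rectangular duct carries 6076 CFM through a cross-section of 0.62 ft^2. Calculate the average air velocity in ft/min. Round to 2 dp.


V = 6076 / 0.62 = 9800.00 ft/min

9800.00 ft/min


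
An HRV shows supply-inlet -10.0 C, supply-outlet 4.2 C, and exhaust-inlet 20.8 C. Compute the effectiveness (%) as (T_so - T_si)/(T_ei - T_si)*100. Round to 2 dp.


eff = (4.2-(-10.0))/(20.8-(-10.0))*100 = 46.10 %

46.10 %


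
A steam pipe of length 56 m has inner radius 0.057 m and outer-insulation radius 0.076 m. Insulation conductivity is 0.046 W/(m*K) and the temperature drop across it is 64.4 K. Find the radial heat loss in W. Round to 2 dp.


Q = 2*pi*0.046*56*64.4/ln(0.076/0.057) = 3623.25 W

3623.25 W


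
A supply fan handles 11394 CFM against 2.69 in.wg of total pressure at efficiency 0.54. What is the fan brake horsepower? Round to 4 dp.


BHP = 11394 * 2.69 / (6356 * 0.54) = 8.9300 hp

8.9300 hp


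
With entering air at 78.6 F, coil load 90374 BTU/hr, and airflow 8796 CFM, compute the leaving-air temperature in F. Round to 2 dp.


dT = 90374/(1.08*8796) = 9.5134
T_leave = 78.6 - 9.5134 = 69.09 F

69.09 F


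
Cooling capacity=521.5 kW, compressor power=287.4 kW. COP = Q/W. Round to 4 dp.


COP = 521.5 / 287.4 = 1.8145

1.8145


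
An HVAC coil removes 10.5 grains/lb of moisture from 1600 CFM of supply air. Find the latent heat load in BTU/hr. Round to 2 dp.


Q = 0.68 * 1600 * 10.5 = 11424.00 BTU/hr

11424.00 BTU/hr


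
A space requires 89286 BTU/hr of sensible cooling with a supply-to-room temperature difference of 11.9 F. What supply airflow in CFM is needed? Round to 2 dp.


CFM = 89286 / (1.08 * 11.9) = 6947.25

6947.25 CFM


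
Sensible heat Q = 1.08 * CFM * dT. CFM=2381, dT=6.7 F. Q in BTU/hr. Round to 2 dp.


Q = 1.08 * 2381 * 6.7 = 17228.92 BTU/hr

17228.92 BTU/hr


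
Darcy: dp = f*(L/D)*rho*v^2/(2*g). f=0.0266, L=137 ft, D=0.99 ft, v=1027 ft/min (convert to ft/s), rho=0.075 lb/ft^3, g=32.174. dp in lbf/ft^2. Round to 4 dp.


v_fps = 1027/60 = 17.1167 ft/s
dp = 0.0266*(137/0.99)*0.075*17.1167^2/(2*32.174) = 1.2570 lbf/ft^2

1.2570 lbf/ft^2


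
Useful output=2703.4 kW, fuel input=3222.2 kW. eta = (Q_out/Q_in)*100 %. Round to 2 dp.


eta = (2703.4/3222.2)*100 = 83.90 %

83.90 %


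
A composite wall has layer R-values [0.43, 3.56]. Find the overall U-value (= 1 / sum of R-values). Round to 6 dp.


R_total = 0.43 + 3.56 = 3.99
U = 1/3.99 = 0.250627

0.250627


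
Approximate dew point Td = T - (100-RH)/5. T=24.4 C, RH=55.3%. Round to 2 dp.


Td = 24.4 - (100-55.3)/5 = 15.46 C

15.46 C


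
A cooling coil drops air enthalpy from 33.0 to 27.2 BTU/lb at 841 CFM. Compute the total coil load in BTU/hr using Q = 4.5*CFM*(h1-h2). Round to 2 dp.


Q = 4.5 * 841 * (33.0 - 27.2) = 21950.10 BTU/hr

21950.10 BTU/hr


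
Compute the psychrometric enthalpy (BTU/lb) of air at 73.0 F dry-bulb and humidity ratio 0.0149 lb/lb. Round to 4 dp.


h = 0.24*73.0 + 0.0149*(1061+0.444*73.0) = 33.8118 BTU/lb

33.8118 BTU/lb


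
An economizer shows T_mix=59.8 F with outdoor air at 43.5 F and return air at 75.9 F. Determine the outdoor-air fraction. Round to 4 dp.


frac = (59.8 - 75.9) / (43.5 - 75.9) = 0.4969

0.4969


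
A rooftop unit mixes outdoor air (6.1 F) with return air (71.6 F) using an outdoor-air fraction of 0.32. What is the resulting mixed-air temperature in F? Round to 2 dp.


T_mix = 0.32*6.1 + 0.68*71.6 = 50.64 F

50.64 F


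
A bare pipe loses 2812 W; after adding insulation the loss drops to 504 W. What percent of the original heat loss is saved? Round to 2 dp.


Savings = ((2812-504)/2812)*100 = 82.08 %

82.08 %


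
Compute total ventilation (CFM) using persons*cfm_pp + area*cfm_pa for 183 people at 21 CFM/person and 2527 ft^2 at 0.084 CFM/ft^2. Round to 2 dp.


Total = 183*21 + 2527*0.084 = 4055.27 CFM

4055.27 CFM


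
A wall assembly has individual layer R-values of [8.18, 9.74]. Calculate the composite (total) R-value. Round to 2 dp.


R_total = 8.18 + 9.74 = 17.92

17.92


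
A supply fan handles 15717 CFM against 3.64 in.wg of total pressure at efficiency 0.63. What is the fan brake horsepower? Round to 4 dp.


BHP = 15717 * 3.64 / (6356 * 0.63) = 14.2872 hp

14.2872 hp


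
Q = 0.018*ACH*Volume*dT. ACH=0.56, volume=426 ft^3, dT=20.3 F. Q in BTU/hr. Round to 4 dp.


Q = 0.018 * 0.56 * 426 * 20.3 = 87.1698 BTU/hr

87.1698 BTU/hr


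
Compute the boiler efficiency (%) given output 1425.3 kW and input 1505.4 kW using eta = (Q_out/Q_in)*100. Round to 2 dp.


eta = (1425.3/1505.4)*100 = 94.68 %

94.68 %


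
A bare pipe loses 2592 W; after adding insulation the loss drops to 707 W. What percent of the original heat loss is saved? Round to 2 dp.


Savings = ((2592-707)/2592)*100 = 72.72 %

72.72 %


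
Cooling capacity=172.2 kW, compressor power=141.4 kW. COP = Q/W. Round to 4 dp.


COP = 172.2 / 141.4 = 1.2178

1.2178


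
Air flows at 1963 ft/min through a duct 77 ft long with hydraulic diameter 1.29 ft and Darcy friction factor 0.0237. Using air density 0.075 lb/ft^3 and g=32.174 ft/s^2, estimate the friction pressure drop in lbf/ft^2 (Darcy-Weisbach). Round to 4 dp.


v_fps = 1963/60 = 32.7167 ft/s
dp = 0.0237*(77/1.29)*0.075*32.7167^2/(2*32.174) = 1.7649 lbf/ft^2

1.7649 lbf/ft^2


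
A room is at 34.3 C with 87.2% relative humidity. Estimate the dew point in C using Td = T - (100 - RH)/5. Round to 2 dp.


Td = 34.3 - (100-87.2)/5 = 31.74 C

31.74 C


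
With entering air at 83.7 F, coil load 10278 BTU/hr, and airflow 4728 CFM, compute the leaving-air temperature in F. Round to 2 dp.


dT = 10278/(1.08*4728) = 2.0128
T_leave = 83.7 - 2.0128 = 81.69 F

81.69 F


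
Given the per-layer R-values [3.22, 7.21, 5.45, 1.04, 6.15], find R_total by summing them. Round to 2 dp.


R_total = 3.22 + 7.21 + 5.45 + 1.04 + 6.15 = 23.07

23.07


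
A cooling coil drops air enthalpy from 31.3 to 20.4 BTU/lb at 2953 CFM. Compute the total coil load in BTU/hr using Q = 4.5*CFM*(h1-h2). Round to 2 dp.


Q = 4.5 * 2953 * (31.3 - 20.4) = 144844.65 BTU/hr

144844.65 BTU/hr


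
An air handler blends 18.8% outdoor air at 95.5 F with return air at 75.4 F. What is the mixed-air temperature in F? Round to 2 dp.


T_mix = 75.4 + (18.8/100)*(95.5-75.4) = 79.18 F

79.18 F


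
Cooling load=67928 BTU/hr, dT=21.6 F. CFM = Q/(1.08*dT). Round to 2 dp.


CFM = 67928 / (1.08 * 21.6) = 2911.87

2911.87 CFM
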